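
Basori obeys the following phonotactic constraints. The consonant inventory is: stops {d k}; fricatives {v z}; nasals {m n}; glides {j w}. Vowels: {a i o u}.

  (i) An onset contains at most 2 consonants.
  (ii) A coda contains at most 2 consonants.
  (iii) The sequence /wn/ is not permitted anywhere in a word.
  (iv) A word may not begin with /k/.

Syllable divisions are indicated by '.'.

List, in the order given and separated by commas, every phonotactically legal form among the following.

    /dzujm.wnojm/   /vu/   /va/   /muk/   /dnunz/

/dzujm.wnojm/ — violates constraint (iii): contains banned sequence /wn/ → phonotactically illegal
/vu/ — σ1 onset /v/, coda /∅/ ok → phonotactically legal
/va/ — σ1 onset /v/, coda /∅/ ok → phonotactically legal
/muk/ — σ1 onset /m/, coda /k/ ok → phonotactically legal
/dnunz/ — σ1 onset /dn/ (2C), coda /nz/ (2C) ok → phonotactically legal

/vu/, /va/, /muk/, /dnunz/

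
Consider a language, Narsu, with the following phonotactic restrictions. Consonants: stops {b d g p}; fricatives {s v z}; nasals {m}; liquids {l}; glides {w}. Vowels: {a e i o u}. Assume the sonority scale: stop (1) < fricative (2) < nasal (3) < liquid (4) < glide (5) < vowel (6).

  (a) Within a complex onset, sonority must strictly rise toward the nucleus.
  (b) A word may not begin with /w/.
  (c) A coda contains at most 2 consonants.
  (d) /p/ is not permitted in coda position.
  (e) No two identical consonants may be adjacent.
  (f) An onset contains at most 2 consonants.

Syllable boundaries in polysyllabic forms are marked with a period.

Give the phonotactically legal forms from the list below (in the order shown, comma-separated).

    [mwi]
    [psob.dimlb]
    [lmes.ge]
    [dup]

[mwi] — σ1 onset /mw/ (3→5 rises), coda /∅/ ok → phonotactically legal
[psob.dimlb] — violates constraint (c): syllable 2 coda /mlb/ has 3 consonants (> 2) → phonotactically illegal
[lmes.ge] — violates constraint (a): syllable 1 onset /lm/: /l/ (liquid, 4) → /m/ (nasal, 3) does not rise → phonotactically illegal
[dup] — violates constraint (d): syllable 1 coda contains /p/ → phonotactically illegal

[mwi]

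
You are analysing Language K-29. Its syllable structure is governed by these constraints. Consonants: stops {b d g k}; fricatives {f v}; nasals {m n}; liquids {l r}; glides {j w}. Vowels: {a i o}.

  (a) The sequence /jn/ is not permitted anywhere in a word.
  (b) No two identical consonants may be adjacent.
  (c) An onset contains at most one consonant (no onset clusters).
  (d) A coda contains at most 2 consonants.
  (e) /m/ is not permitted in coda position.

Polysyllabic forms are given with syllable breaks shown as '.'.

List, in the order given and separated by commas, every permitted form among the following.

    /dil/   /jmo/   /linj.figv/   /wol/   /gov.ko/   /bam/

/dil/ — σ1 onset /d/, coda /l/ ok → permitted
/jmo/ — violates constraint (c): syllable 1 onset /jm/ has 2 consonants (> 1) → not permitted
/linj.figv/ — σ1 onset /l/, coda /nj/ (2C) ok; σ2 onset /f/, coda /gv/ (2C) ok → permitted
/wol/ — σ1 onset /w/, coda /l/ ok → permitted
/gov.ko/ — σ1 onset /g/, coda /v/ ok; σ2 onset /k/, coda /∅/ ok → permitted
/bam/ — violates constraint (e): syllable 1 coda contains /m/ → not permitted

/dil/, /linj.figv/, /wol/, /gov.ko/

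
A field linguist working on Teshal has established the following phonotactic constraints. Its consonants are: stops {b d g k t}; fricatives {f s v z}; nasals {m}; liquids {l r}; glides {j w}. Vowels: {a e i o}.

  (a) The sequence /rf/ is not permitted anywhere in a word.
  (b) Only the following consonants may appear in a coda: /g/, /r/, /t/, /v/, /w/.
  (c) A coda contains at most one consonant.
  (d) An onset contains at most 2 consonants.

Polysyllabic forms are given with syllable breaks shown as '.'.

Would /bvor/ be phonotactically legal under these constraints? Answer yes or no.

yes

/bvor/ — σ1 onset /bv/ (2C), coda /r/ ok → phonotactically legal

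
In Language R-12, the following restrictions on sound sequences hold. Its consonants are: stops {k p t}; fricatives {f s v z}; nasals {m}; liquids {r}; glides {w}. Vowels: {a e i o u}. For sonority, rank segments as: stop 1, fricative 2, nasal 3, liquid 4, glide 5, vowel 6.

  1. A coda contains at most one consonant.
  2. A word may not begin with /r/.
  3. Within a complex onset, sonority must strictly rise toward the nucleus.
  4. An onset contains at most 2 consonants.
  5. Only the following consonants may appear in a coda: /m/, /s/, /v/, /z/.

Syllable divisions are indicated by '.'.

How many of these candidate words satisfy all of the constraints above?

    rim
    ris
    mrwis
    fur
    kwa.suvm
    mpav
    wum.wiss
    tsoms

rim — violates constraint 2: word begins with /r/ → not permitted
ris — violates constraint 2: word begins with /r/ → not permitted
mrwis — violates constraint 4: syllable 1 onset /mrw/ has 3 consonants (> 2) → not permitted
fur — violates constraint 5: syllable 1 coda contains /r/, which is not a licensed coda consonant → not permitted
kwa.suvm — violates constraint 1: syllable 2 coda /vm/ has 2 consonants (> 1) → not permitted
mpav — violates constraint 3: syllable 1 onset /mp/: /m/ (nasal, 3) → /p/ (stop, 1) does not rise → not permitted
wum.wiss — violates constraint 1: syllable 2 coda /ss/ has 2 consonants (> 1) → not permitted
tsoms — violates constraint 1: syllable 1 coda /ms/ has 2 consonants (> 1) → not permitted
No form is permitted → 0.

0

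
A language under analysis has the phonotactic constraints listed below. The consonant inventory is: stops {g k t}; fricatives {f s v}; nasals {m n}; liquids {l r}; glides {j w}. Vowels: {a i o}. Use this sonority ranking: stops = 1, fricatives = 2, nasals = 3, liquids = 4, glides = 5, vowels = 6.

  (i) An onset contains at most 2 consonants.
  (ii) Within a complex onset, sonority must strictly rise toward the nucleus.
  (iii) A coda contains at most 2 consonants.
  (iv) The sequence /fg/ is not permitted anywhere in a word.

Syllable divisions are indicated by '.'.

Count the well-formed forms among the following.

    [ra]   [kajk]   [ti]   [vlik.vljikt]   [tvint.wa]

[ra] — σ1 onset /r/, coda /∅/ ok → well-formed
[kajk] — σ1 onset /k/, coda /jk/ (2C) ok → well-formed
[ti] — σ1 onset /t/, coda /∅/ ok → well-formed
[vlik.vljikt] — violates constraint (i): syllable 2 onset /vlj/ has 3 consonants (> 2) → ill-formed
[tvint.wa] — σ1 onset /tv/ (1→2 rises), coda /nt/ (2C) ok; σ2 onset /w/, coda /∅/ ok → well-formed
Well-formed: [ra], [kajk], [ti], [tvint.wa] → 4.

4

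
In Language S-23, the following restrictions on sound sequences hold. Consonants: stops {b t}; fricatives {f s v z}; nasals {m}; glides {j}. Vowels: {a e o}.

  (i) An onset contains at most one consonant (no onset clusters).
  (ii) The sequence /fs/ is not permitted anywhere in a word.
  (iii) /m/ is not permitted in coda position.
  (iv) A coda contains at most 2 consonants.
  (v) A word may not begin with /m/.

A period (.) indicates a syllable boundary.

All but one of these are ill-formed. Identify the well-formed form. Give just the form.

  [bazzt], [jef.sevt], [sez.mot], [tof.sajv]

[bazzt] — violates constraint (iv): syllable 1 coda /zzt/ has 3 consonants (> 2) → ill-formed
[jef.sevt] — violates constraint (ii): contains banned sequence /fs/ → ill-formed
[sez.mot] — σ1 onset /s/, coda /z/ ok; σ2 onset /m/, coda /t/ ok → well-formed
[tof.sajv] — violates constraint (ii): contains banned sequence /fs/ → ill-formed

[sez.mot]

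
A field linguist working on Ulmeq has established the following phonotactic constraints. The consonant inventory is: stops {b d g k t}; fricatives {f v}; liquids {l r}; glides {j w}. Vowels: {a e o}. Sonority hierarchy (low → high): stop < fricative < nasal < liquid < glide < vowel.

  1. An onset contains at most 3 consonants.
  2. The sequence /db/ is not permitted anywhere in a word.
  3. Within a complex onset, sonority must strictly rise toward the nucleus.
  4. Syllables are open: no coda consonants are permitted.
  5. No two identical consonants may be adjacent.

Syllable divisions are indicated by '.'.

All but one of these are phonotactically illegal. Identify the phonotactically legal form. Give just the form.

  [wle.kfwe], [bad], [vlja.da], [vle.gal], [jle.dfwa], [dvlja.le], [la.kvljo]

[vlja.da]

[wle.kfwe] — violates constraint 3: syllable 1 onset /wl/: /w/ (glide, 5) → /l/ (liquid, 4) does not rise → phonotactically illegal
[bad] — violates constraint 4: syllable 1 coda /d/ has 1 consonant (> 0) → phonotactically illegal
[vlja.da] — σ1 onset /vlj/ (2→4→5 rises), coda /∅/ ok; σ2 onset /d/, coda /∅/ ok → phonotactically legal
[vle.gal] — violates constraint 4: syllable 2 coda /l/ has 1 consonant (> 0) → phonotactically illegal
[jle.dfwa] — violates constraint 3: syllable 1 onset /jl/: /j/ (glide, 5) → /l/ (liquid, 4) does not rise → phonotactically illegal
[dvlja.le] — violates constraint 1: syllable 1 onset /dvlj/ has 4 consonants (> 3) → phonotactically illegal
[la.kvljo] — violates constraint 1: syllable 2 onset /kvlj/ has 4 consonants (> 3) → phonotactically illegal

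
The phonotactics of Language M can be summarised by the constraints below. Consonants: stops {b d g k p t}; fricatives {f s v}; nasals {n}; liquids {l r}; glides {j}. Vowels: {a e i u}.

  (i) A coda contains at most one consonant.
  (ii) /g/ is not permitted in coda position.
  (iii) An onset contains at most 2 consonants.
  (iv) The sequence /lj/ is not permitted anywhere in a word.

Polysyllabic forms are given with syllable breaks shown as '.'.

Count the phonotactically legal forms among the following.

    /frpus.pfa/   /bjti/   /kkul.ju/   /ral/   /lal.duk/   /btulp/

2

/frpus.pfa/ — violates constraint (iii): syllable 1 onset /frp/ has 3 consonants (> 2) → phonotactically illegal
/bjti/ — violates constraint (iii): syllable 1 onset /bjt/ has 3 consonants (> 2) → phonotactically illegal
/kkul.ju/ — violates constraint (iv): contains banned sequence /lj/ → phonotactically illegal
/ral/ — σ1 onset /r/, coda /l/ ok → phonotactically legal
/lal.duk/ — σ1 onset /l/, coda /l/ ok; σ2 onset /d/, coda /k/ ok → phonotactically legal
/btulp/ — violates constraint (i): syllable 1 coda /lp/ has 2 consonants (> 1) → phonotactically illegal
Phonotactically legal: /ral/, /lal.duk/ → 2.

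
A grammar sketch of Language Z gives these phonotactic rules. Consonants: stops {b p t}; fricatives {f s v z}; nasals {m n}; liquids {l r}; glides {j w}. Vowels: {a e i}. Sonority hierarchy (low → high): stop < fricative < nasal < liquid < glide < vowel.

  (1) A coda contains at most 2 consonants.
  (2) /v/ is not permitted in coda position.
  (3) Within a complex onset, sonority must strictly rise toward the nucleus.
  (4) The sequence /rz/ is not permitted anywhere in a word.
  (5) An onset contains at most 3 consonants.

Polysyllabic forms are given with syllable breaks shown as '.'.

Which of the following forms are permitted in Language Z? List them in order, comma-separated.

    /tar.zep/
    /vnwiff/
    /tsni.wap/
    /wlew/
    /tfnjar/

/tar.zep/ — violates constraint 4: contains banned sequence /rz/ → not permitted
/vnwiff/ — σ1 onset /vnw/ (2→3→5 rises), coda /ff/ (2C) ok → permitted
/tsni.wap/ — σ1 onset /tsn/ (1→2→3 rises), coda /∅/ ok; σ2 onset /w/, coda /p/ ok → permitted
/wlew/ — violates constraint 3: syllable 1 onset /wl/: /w/ (glide, 5) → /l/ (liquid, 4) does not rise → not permitted
/tfnjar/ — violates constraint 5: syllable 1 onset /tfnj/ has 4 consonants (> 3) → not permitted

/vnwiff/, /tsni.wap/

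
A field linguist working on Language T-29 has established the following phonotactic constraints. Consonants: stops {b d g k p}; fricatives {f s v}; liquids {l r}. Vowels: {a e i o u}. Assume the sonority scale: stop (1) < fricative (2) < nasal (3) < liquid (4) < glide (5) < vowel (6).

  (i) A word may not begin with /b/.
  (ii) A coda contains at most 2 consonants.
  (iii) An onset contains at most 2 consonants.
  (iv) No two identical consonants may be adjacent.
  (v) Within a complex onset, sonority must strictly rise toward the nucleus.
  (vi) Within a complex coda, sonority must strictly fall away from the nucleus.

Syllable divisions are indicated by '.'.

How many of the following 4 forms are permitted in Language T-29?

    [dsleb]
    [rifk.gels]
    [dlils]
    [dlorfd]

[dsleb] — violates constraint (iii): syllable 1 onset /dsl/ has 3 consonants (> 2) → not permitted
[rifk.gels] — σ1 onset /r/, coda /fk/ (2→1 falls) ok; σ2 onset /g/, coda /ls/ (4→2 falls) ok → permitted
[dlils] — σ1 onset /dl/ (1→4 rises), coda /ls/ (4→2 falls) ok → permitted
[dlorfd] — violates constraint (ii): syllable 1 coda /rfd/ has 3 consonants (> 2) → not permitted
Permitted: [rifk.gels], [dlils] → 2.

2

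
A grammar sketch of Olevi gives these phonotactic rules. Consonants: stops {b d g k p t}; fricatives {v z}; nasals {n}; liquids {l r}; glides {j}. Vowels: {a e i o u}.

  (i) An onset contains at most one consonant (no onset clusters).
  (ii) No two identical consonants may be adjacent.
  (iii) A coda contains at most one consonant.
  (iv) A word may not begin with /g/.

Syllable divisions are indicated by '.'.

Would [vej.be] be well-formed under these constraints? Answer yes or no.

[vej.be] — σ1 onset /v/, coda /j/ ok; σ2 onset /b/, coda /∅/ ok → well-formed

yes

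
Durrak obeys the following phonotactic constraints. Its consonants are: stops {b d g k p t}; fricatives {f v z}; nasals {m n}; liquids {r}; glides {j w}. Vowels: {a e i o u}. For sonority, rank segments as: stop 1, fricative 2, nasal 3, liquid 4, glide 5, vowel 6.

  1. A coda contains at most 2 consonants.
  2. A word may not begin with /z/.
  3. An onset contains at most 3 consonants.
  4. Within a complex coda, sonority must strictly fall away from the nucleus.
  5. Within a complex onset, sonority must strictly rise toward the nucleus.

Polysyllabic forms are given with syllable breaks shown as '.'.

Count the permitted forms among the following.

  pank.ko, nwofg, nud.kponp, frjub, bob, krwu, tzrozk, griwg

7

pank.ko — σ1 onset /p/, coda /nk/ (3→1 falls) ok; σ2 onset /k/, coda /∅/ ok → permitted
nwofg — σ1 onset /nw/ (3→5 rises), coda /fg/ (2→1 falls) ok → permitted
nud.kponp — violates constraint 5: syllable 2 onset /kp/: /k/ (stop, 1) → /p/ (stop, 1) does not rise → not permitted
frjub — σ1 onset /frj/ (2→4→5 rises), coda /b/ ok → permitted
bob — σ1 onset /b/, coda /b/ ok → permitted
krwu — σ1 onset /krw/ (1→4→5 rises), coda /∅/ ok → permitted
tzrozk — σ1 onset /tzr/ (1→2→4 rises), coda /zk/ (2→1 falls) ok → permitted
griwg — σ1 onset /gr/ (1→4 rises), coda /wg/ (5→1 falls) ok → permitted
Permitted: pank.ko, nwofg, frjub, bob, krwu, tzrozk, griwg → 7.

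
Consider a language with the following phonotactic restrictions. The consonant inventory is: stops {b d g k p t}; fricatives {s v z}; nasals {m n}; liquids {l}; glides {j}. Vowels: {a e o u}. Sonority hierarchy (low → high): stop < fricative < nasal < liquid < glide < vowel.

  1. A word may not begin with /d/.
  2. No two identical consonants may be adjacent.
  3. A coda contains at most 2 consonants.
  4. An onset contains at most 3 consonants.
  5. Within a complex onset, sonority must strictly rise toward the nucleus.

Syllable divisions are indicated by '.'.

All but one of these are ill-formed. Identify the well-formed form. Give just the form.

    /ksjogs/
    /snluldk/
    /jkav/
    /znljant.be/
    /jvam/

/ksjogs/ — σ1 onset /ksj/ (1→2→5 rises), coda /gs/ (2C) ok → well-formed
/snluldk/ — violates constraint 3: syllable 1 coda /ldk/ has 3 consonants (> 2) → ill-formed
/jkav/ — violates constraint 5: syllable 1 onset /jk/: /j/ (glide, 5) → /k/ (stop, 1) does not rise → ill-formed
/znljant.be/ — violates constraint 4: syllable 1 onset /znlj/ has 4 consonants (> 3) → ill-formed
/jvam/ — violates constraint 5: syllable 1 onset /jv/: /j/ (glide, 5) → /v/ (fricative, 2) does not rise → ill-formed

/ksjogs/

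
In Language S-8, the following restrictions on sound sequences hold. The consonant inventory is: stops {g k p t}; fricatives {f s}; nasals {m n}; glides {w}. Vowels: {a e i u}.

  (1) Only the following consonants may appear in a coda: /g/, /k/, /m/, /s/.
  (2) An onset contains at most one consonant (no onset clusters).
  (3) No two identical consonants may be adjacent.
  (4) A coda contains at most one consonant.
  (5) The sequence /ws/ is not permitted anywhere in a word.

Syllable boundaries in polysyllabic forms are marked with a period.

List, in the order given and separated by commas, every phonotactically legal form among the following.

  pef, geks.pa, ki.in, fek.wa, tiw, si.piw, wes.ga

fek.wa, wes.ga

pef — violates constraint 1: syllable 1 coda contains /f/, which is not a licensed coda consonant → phonotactically illegal
geks.pa — violates constraint 4: syllable 1 coda /ks/ has 2 consonants (> 1) → phonotactically illegal
ki.in — violates constraint 1: syllable 2 coda contains /n/, which is not a licensed coda consonant → phonotactically illegal
fek.wa — σ1 onset /f/, coda /k/ ok; σ2 onset /w/, coda /∅/ ok → phonotactically legal
tiw — violates constraint 1: syllable 1 coda contains /w/, which is not a licensed coda consonant → phonotactically illegal
si.piw — violates constraint 1: syllable 2 coda contains /w/, which is not a licensed coda consonant → phonotactically illegal
wes.ga — σ1 onset /w/, coda /s/ ok; σ2 onset /g/, coda /∅/ ok → phonotactically legal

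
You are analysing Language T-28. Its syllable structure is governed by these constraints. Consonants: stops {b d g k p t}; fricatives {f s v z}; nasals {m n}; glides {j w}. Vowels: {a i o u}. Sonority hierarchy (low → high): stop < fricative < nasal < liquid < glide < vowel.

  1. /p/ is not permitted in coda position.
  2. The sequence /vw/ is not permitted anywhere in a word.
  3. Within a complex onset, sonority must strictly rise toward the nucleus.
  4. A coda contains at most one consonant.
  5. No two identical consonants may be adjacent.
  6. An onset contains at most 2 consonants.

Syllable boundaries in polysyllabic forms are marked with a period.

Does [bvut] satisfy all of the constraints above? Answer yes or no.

yes

[bvut] — σ1 onset /bv/ (1→2 rises), coda /t/ ok → licit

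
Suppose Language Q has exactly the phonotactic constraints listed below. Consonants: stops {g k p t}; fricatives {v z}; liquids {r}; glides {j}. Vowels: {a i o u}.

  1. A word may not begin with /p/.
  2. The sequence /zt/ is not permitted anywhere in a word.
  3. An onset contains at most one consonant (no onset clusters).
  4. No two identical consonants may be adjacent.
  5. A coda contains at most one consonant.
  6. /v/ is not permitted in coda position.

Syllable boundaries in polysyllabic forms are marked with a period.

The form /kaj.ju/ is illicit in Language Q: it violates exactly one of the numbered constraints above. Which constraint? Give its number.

/kaj.ju/: adjacent identical consonants /jj/.
This is a violation of constraint 4: "No two identical consonants may be adjacent."
The remaining constraints (1, 2, 3, 5, 6) are satisfied.

4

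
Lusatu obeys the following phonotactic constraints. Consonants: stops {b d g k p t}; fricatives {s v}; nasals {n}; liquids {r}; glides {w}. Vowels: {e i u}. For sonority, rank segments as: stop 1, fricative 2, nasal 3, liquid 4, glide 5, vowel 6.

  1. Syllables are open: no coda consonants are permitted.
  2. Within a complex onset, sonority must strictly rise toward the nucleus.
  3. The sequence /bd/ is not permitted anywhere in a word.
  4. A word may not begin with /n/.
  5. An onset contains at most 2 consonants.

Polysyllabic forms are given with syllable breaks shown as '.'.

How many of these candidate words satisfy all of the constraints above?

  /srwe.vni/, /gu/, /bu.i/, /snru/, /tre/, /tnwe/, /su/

/srwe.vni/ — violates constraint 5: syllable 1 onset /srw/ has 3 consonants (> 2) → phonotactically illegal
/gu/ — σ1 onset /g/, coda /∅/ ok → phonotactically legal
/bu.i/ — σ1 onset /b/, coda /∅/ ok; σ2 onset /∅/, coda /∅/ ok → phonotactically legal
/snru/ — violates constraint 5: syllable 1 onset /snr/ has 3 consonants (> 2) → phonotactically illegal
/tre/ — σ1 onset /tr/ (1→4 rises), coda /∅/ ok → phonotactically legal
/tnwe/ — violates constraint 5: syllable 1 onset /tnw/ has 3 consonants (> 2) → phonotactically illegal
/su/ — σ1 onset /s/, coda /∅/ ok → phonotactically legal
Phonotactically legal: /gu/, /bu.i/, /tre/, /su/ → 4.

4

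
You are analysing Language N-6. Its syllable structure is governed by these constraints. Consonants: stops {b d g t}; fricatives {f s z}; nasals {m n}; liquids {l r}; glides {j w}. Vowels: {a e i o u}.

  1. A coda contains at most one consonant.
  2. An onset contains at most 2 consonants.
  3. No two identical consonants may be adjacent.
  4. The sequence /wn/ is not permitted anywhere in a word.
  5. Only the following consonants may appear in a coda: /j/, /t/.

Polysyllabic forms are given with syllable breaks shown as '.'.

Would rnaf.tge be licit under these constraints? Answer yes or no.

rnaf.tge — violates constraint 5: syllable 1 coda contains /f/, which is not a licensed coda consonant → illicit

no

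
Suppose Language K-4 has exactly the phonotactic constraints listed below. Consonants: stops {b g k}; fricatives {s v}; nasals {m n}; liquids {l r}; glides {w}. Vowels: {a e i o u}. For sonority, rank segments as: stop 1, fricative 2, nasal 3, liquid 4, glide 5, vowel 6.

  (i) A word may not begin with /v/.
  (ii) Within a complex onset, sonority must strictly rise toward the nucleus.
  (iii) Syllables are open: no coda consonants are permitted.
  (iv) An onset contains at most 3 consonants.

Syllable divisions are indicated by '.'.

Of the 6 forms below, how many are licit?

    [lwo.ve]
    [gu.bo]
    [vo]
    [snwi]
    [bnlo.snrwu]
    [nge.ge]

[lwo.ve] — σ1 onset /lw/ (4→5 rises), coda /∅/ ok; σ2 onset /v/, coda /∅/ ok → licit
[gu.bo] — σ1 onset /g/, coda /∅/ ok; σ2 onset /b/, coda /∅/ ok → licit
[vo] — violates constraint (i): word begins with /v/ → illicit
[snwi] — σ1 onset /snw/ (2→3→5 rises), coda /∅/ ok → licit
[bnlo.snrwu] — violates constraint (iv): syllable 2 onset /snrw/ has 4 consonants (> 3) → illicit
[nge.ge] — violates constraint (ii): syllable 1 onset /ng/: /n/ (nasal, 3) → /g/ (stop, 1) does not rise → illicit
Licit: [lwo.ve], [gu.bo], [snwi] → 3.

3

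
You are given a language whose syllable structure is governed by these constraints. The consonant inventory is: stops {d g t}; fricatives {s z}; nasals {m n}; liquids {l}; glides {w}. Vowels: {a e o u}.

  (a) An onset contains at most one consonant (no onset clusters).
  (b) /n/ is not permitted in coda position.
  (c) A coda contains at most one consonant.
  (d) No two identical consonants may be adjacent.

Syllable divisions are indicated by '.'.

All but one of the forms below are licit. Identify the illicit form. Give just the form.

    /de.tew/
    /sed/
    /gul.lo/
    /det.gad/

/gul.lo/

/de.tew/ — σ1 onset /d/, coda /∅/ ok; σ2 onset /t/, coda /w/ ok → licit
/sed/ — σ1 onset /s/, coda /d/ ok → licit
/gul.lo/ — violates constraint (d): adjacent identical consonants /ll/ → illicit
/det.gad/ — σ1 onset /d/, coda /t/ ok; σ2 onset /g/, coda /d/ ok → licit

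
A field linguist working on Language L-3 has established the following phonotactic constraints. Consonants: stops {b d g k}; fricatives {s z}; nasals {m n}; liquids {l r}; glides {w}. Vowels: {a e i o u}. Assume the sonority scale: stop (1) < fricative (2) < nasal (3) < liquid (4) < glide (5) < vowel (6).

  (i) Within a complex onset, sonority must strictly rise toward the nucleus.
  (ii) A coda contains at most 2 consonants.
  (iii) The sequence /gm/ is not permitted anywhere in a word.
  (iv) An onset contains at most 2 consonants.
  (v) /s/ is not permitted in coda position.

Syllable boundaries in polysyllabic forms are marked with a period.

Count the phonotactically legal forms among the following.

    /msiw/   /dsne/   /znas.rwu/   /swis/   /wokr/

1

/msiw/ — violates constraint (i): syllable 1 onset /ms/: /m/ (nasal, 3) → /s/ (fricative, 2) does not rise → phonotactically illegal
/dsne/ — violates constraint (iv): syllable 1 onset /dsn/ has 3 consonants (> 2) → phonotactically illegal
/znas.rwu/ — violates constraint (v): syllable 1 coda contains /s/ → phonotactically illegal
/swis/ — violates constraint (v): syllable 1 coda contains /s/ → phonotactically illegal
/wokr/ — σ1 onset /w/, coda /kr/ (2C) ok → phonotactically legal
Phonotactically legal: /wokr/ → 1.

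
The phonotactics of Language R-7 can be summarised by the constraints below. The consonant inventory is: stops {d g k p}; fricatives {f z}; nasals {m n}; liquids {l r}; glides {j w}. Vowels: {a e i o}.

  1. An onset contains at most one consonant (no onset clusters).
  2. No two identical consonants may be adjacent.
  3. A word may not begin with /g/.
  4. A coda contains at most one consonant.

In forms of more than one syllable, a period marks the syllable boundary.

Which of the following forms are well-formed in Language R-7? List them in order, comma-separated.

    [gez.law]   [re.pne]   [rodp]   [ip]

[gez.law] — violates constraint 3: word begins with /g/ → ill-formed
[re.pne] — violates constraint 1: syllable 2 onset /pn/ has 2 consonants (> 1) → ill-formed
[rodp] — violates constraint 4: syllable 1 coda /dp/ has 2 consonants (> 1) → ill-formed
[ip] — σ1 onset /∅/, coda /p/ ok → well-formed

[ip]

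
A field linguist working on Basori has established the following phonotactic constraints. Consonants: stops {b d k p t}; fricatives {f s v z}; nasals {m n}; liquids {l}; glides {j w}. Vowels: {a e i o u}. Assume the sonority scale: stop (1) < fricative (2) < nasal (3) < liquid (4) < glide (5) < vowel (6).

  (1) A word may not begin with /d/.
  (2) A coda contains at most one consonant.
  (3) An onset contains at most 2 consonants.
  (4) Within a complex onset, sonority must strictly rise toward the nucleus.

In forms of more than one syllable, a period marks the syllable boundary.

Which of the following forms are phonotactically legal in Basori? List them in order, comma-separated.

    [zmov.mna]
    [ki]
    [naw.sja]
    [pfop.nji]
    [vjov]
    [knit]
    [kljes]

[zmov.mna] — violates constraint 4: syllable 2 onset /mn/: /m/ (nasal, 3) → /n/ (nasal, 3) does not rise → phonotactically illegal
[ki] — σ1 onset /k/, coda /∅/ ok → phonotactically legal
[naw.sja] — σ1 onset /n/, coda /w/ ok; σ2 onset /sj/ (2→5 rises), coda /∅/ ok → phonotactically legal
[pfop.nji] — σ1 onset /pf/ (1→2 rises), coda /p/ ok; σ2 onset /nj/ (3→5 rises), coda /∅/ ok → phonotactically legal
[vjov] — σ1 onset /vj/ (2→5 rises), coda /v/ ok → phonotactically legal
[knit] — σ1 onset /kn/ (1→3 rises), coda /t/ ok → phonotactically legal
[kljes] — violates constraint 3: syllable 1 onset /klj/ has 3 consonants (> 2) → phonotactically illegal

[ki], [naw.sja], [pfop.nji], [vjov], [knit]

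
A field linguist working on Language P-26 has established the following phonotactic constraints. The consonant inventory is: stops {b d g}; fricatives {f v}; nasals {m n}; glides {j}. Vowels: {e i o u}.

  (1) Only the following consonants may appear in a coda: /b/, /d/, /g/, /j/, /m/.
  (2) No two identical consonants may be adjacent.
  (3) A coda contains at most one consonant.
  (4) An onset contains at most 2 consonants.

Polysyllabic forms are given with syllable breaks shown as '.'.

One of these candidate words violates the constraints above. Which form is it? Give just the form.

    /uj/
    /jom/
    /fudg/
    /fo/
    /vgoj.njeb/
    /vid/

/uj/ — σ1 onset /∅/, coda /j/ ok → phonotactically legal
/jom/ — σ1 onset /j/, coda /m/ ok → phonotactically legal
/fudg/ — violates constraint 3: syllable 1 coda /dg/ has 2 consonants (> 1) → phonotactically illegal
/fo/ — σ1 onset /f/, coda /∅/ ok → phonotactically legal
/vgoj.njeb/ — σ1 onset /vg/ (2C), coda /j/ ok; σ2 onset /nj/ (2C), coda /b/ ok → phonotactically legal
/vid/ — σ1 onset /v/, coda /d/ ok → phonotactically legal

/fudg/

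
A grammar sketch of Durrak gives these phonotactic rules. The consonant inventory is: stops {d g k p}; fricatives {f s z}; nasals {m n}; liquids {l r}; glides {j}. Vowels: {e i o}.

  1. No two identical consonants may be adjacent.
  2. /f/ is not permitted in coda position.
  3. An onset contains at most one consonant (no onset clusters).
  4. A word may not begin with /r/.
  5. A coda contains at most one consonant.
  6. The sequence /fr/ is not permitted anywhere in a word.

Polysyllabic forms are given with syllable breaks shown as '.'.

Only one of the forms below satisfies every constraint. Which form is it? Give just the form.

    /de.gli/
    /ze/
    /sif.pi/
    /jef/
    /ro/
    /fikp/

/de.gli/ — violates constraint 3: syllable 2 onset /gl/ has 2 consonants (> 1) → not permitted
/ze/ — σ1 onset /z/, coda /∅/ ok → permitted
/sif.pi/ — violates constraint 2: syllable 1 coda contains /f/ → not permitted
/jef/ — violates constraint 2: syllable 1 coda contains /f/ → not permitted
/ro/ — violates constraint 4: word begins with /r/ → not permitted
/fikp/ — violates constraint 5: syllable 1 coda /kp/ has 2 consonants (> 1) → not permitted

/ze/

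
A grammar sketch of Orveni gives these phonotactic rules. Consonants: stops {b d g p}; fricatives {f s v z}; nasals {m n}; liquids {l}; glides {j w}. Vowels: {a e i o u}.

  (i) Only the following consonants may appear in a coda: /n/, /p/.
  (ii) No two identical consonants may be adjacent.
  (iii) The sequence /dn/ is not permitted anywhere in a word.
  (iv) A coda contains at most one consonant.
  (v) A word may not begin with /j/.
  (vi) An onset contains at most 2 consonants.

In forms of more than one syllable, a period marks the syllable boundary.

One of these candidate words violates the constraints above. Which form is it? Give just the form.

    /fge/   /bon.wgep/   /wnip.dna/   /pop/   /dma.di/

/wnip.dna/

/fge/ — σ1 onset /fg/ (2C), coda /∅/ ok → phonotactically legal
/bon.wgep/ — σ1 onset /b/, coda /n/ ok; σ2 onset /wg/ (2C), coda /p/ ok → phonotactically legal
/wnip.dna/ — violates constraint (iii): contains banned sequence /dn/ → phonotactically illegal
/pop/ — σ1 onset /p/, coda /p/ ok → phonotactically legal
/dma.di/ — σ1 onset /dm/ (2C), coda /∅/ ok; σ2 onset /d/, coda /∅/ ok → phonotactically legal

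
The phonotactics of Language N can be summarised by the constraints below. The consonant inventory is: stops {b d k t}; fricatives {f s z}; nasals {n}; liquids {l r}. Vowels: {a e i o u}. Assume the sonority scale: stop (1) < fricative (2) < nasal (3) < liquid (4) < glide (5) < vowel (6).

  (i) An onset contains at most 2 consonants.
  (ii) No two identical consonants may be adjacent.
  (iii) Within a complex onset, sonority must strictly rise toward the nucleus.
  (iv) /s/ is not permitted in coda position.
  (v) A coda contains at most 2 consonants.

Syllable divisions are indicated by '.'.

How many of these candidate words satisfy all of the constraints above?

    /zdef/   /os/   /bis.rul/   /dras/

0

/zdef/ — violates constraint (iii): syllable 1 onset /zd/: /z/ (fricative, 2) → /d/ (stop, 1) does not rise → phonotactically illegal
/os/ — violates constraint (iv): syllable 1 coda contains /s/ → phonotactically illegal
/bis.rul/ — violates constraint (iv): syllable 1 coda contains /s/ → phonotactically illegal
/dras/ — violates constraint (iv): syllable 1 coda contains /s/ → phonotactically illegal
No form is phonotactically legal → 0.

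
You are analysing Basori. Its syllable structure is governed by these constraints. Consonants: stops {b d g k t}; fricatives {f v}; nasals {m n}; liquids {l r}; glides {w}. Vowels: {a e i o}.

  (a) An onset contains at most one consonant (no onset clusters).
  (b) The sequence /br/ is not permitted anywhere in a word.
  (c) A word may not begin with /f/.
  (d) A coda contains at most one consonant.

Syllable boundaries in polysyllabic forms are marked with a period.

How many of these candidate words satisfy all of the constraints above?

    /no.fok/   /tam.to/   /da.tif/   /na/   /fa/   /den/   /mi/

6

/no.fok/ — σ1 onset /n/, coda /∅/ ok; σ2 onset /f/, coda /k/ ok → permitted
/tam.to/ — σ1 onset /t/, coda /m/ ok; σ2 onset /t/, coda /∅/ ok → permitted
/da.tif/ — σ1 onset /d/, coda /∅/ ok; σ2 onset /t/, coda /f/ ok → permitted
/na/ — σ1 onset /n/, coda /∅/ ok → permitted
/fa/ — violates constraint (c): word begins with /f/ → not permitted
/den/ — σ1 onset /d/, coda /n/ ok → permitted
/mi/ — σ1 onset /m/, coda /∅/ ok → permitted
Permitted: /no.fok/, /tam.to/, /da.tif/, /na/, /den/, /mi/ → 6.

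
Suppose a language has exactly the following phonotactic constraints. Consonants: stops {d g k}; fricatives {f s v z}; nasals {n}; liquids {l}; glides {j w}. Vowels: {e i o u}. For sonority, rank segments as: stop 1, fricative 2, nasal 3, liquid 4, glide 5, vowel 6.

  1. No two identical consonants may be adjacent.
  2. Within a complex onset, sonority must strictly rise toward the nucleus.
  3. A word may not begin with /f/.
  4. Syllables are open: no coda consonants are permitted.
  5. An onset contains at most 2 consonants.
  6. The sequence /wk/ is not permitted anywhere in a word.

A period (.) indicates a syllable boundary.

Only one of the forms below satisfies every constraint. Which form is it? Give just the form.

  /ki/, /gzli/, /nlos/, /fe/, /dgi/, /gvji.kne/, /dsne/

/ki/

/ki/ — σ1 onset /k/, coda /∅/ ok → licit
/gzli/ — violates constraint 5: syllable 1 onset /gzl/ has 3 consonants (> 2) → illicit
/nlos/ — violates constraint 4: syllable 1 coda /s/ has 1 consonant (> 0) → illicit
/fe/ — violates constraint 3: word begins with /f/ → illicit
/dgi/ — violates constraint 2: syllable 1 onset /dg/: /d/ (stop, 1) → /g/ (stop, 1) does not rise → illicit
/gvji.kne/ — violates constraint 5: syllable 1 onset /gvj/ has 3 consonants (> 2) → illicit
/dsne/ — violates constraint 5: syllable 1 onset /dsn/ has 3 consonants (> 2) → illicit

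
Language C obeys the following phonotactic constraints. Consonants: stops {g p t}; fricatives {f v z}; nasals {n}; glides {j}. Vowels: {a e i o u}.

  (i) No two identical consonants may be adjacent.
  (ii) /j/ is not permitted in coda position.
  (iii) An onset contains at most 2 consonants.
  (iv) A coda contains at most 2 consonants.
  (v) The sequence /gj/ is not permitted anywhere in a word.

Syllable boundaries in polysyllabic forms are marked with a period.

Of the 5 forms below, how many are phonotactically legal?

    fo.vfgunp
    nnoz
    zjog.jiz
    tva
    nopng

1

fo.vfgunp — violates constraint (iii): syllable 2 onset /vfg/ has 3 consonants (> 2) → phonotactically illegal
nnoz — violates constraint (i): adjacent identical consonants /nn/ → phonotactically illegal
zjog.jiz — violates constraint (v): contains banned sequence /gj/ → phonotactically illegal
tva — σ1 onset /tv/ (2C), coda /∅/ ok → phonotactically legal
nopng — violates constraint (iv): syllable 1 coda /png/ has 3 consonants (> 2) → phonotactically illegal
Phonotactically legal: tva → 1.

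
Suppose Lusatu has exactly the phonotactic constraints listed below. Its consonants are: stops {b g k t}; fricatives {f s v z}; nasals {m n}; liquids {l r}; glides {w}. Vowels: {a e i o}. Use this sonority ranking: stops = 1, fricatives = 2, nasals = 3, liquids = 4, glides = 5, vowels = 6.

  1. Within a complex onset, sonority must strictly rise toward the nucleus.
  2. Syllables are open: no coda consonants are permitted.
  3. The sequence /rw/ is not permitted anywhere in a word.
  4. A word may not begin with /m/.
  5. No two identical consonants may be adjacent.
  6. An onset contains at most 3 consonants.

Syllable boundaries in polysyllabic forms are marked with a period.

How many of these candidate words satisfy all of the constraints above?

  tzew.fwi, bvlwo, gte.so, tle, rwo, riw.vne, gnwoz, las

tzew.fwi — violates constraint 2: syllable 1 coda /w/ has 1 consonant (> 0) → phonotactically illegal
bvlwo — violates constraint 6: syllable 1 onset /bvlw/ has 4 consonants (> 3) → phonotactically illegal
gte.so — violates constraint 1: syllable 1 onset /gt/: /g/ (stop, 1) → /t/ (stop, 1) does not rise → phonotactically illegal
tle — σ1 onset /tl/ (1→4 rises), coda /∅/ ok → phonotactically legal
rwo — violates constraint 3: contains banned sequence /rw/ → phonotactically illegal
riw.vne — violates constraint 2: syllable 1 coda /w/ has 1 consonant (> 0) → phonotactically illegal
gnwoz — violates constraint 2: syllable 1 coda /z/ has 1 consonant (> 0) → phonotactically illegal
las — violates constraint 2: syllable 1 coda /s/ has 1 consonant (> 0) → phonotactically illegal
Phonotactically legal: tle → 1.

1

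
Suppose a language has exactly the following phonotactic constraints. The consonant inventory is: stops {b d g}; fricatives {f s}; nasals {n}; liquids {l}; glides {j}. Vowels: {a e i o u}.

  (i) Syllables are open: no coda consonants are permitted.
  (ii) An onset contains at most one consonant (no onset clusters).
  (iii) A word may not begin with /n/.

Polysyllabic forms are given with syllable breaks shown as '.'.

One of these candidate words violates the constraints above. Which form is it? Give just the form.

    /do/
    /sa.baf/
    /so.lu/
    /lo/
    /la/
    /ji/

/sa.baf/

/do/ — σ1 onset /d/, coda /∅/ ok → permitted
/sa.baf/ — violates constraint (i): syllable 2 coda /f/ has 1 consonant (> 0) → not permitted
/so.lu/ — σ1 onset /s/, coda /∅/ ok; σ2 onset /l/, coda /∅/ ok → permitted
/lo/ — σ1 onset /l/, coda /∅/ ok → permitted
/la/ — σ1 onset /l/, coda /∅/ ok → permitted
/ji/ — σ1 onset /j/, coda /∅/ ok → permitted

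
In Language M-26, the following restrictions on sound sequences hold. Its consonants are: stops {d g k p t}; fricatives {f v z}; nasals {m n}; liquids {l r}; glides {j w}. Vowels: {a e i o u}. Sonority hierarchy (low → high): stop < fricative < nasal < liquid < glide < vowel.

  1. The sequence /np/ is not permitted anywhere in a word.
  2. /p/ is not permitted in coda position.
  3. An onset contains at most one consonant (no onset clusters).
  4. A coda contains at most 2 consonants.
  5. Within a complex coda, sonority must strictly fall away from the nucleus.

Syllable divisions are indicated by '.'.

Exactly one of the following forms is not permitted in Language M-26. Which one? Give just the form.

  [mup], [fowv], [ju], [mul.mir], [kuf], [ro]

[mup] — violates constraint 2: syllable 1 coda contains /p/ → not permitted
[fowv] — σ1 onset /f/, coda /wv/ (5→2 falls) ok → permitted
[ju] — σ1 onset /j/, coda /∅/ ok → permitted
[mul.mir] — σ1 onset /m/, coda /l/ ok; σ2 onset /m/, coda /r/ ok → permitted
[kuf] — σ1 onset /k/, coda /f/ ok → permitted
[ro] — σ1 onset /r/, coda /∅/ ok → permitted

[mup]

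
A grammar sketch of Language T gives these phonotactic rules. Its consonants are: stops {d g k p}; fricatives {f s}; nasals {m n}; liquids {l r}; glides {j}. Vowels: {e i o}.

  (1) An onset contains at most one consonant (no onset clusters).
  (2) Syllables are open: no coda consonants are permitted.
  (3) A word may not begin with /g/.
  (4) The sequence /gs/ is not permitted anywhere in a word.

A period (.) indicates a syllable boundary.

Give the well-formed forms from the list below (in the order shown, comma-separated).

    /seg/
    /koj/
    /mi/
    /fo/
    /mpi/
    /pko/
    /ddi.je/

/seg/ — violates constraint 2: syllable 1 coda /g/ has 1 consonant (> 0) → ill-formed
/koj/ — violates constraint 2: syllable 1 coda /j/ has 1 consonant (> 0) → ill-formed
/mi/ — σ1 onset /m/, coda /∅/ ok → well-formed
/fo/ — σ1 onset /f/, coda /∅/ ok → well-formed
/mpi/ — violates constraint 1: syllable 1 onset /mp/ has 2 consonants (> 1) → ill-formed
/pko/ — violates constraint 1: syllable 1 onset /pk/ has 2 consonants (> 1) → ill-formed
/ddi.je/ — violates constraint 1: syllable 1 onset /dd/ has 2 consonants (> 1) → ill-formed

/mi/, /fo/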